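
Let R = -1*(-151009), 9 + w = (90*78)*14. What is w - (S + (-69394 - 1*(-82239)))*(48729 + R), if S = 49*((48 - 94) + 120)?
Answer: -3289786327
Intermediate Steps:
w = 98271 (w = -9 + (90*78)*14 = -9 + 7020*14 = -9 + 98280 = 98271)
R = 151009
S = 3626 (S = 49*(-46 + 120) = 49*74 = 3626)
w - (S + (-69394 - 1*(-82239)))*(48729 + R) = 98271 - (3626 + (-69394 - 1*(-82239)))*(48729 + 151009) = 98271 - (3626 + (-69394 + 82239))*199738 = 98271 - (3626 + 12845)*199738 = 98271 - 16471*199738 = 98271 - 1*3289884598 = 98271 - 3289884598 = -3289786327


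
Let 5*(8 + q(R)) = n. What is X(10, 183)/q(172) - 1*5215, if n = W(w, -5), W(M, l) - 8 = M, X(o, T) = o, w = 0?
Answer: -83465/16 ≈ -5216.6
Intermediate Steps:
W(M, l) = 8 + M
n = 8 (n = 8 + 0 = 8)
q(R) = -32/5 (q(R) = -8 + (⅕)*8 = -8 + 8/5 = -32/5)
X(10, 183)/q(172) - 1*5215 = 10/(-32/5) - 1*5215 = 10*(-5/32) - 5215 = -25/16 - 5215 = -83465/16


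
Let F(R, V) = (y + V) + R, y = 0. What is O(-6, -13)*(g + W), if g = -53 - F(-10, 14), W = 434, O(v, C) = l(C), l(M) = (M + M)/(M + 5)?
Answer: 4901/4 ≈ 1225.3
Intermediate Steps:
l(M) = 2*M/(5 + M) (l(M) = (2*M)/(5 + M) = 2*M/(5 + M))
F(R, V) = R + V (F(R, V) = (0 + V) + R = V + R = R + V)
O(v, C) = 2*C/(5 + C)
g = -57 (g = -53 - (-10 + 14) = -53 - 1*4 = -53 - 4 = -57)
O(-6, -13)*(g + W) = (2*(-13)/(5 - 13))*(-57 + 434) = (2*(-13)/(-8))*377 = (2*(-13)*(-⅛))*377 = (13/4)*377 = 4901/4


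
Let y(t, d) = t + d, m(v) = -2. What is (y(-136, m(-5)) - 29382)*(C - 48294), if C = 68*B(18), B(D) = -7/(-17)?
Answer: 1424812320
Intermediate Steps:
B(D) = 7/17 (B(D) = -7*(-1/17) = 7/17)
y(t, d) = d + t
C = 28 (C = 68*(7/17) = 28)
(y(-136, m(-5)) - 29382)*(C - 48294) = ((-2 - 136) - 29382)*(28 - 48294) = (-138 - 29382)*(-48266) = -29520*(-48266) = 1424812320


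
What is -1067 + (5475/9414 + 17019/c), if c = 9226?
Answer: -7705168631/7237797 ≈ -1064.6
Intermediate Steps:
-1067 + (5475/9414 + 17019/c) = -1067 + (5475/9414 + 17019/9226) = -1067 + (5475*(1/9414) + 17019*(1/9226)) = -1067 + (1825/3138 + 17019/9226) = -1067 + 17560768/7237797 = -7705168631/7237797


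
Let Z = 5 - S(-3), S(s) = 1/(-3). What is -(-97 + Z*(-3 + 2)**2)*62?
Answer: 17050/3 ≈ 5683.3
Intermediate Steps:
S(s) = -1/3
Z = 16/3 (Z = 5 - 1*(-1/3) = 5 + 1/3 = 16/3 ≈ 5.3333)
-(-97 + Z*(-3 + 2)**2)*62 = -(-97 + 16*(-3 + 2)**2/3)*62 = -(-97 + (16/3)*(-1)**2)*62 = -(-97 + (16/3)*1)*62 = -(-97 + 16/3)*62 = -(-275)*62/3 = -1*(-17050/3) = 17050/3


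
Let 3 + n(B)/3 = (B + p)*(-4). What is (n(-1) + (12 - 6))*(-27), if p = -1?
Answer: -567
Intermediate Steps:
n(B) = 3 - 12*B (n(B) = -9 + 3*((B - 1)*(-4)) = -9 + 3*((-1 + B)*(-4)) = -9 + 3*(4 - 4*B) = -9 + (12 - 12*B) = 3 - 12*B)
(n(-1) + (12 - 6))*(-27) = ((3 - 12*(-1)) + (12 - 6))*(-27) = ((3 + 12) + 6)*(-27) = (15 + 6)*(-27) = 21*(-27) = -567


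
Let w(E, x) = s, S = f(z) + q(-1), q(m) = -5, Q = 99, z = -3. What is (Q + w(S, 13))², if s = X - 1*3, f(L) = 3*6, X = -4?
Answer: 8464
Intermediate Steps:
f(L) = 18
s = -7 (s = -4 - 1*3 = -4 - 3 = -7)
S = 13 (S = 18 - 5 = 13)
w(E, x) = -7
(Q + w(S, 13))² = (99 - 7)² = 92² = 8464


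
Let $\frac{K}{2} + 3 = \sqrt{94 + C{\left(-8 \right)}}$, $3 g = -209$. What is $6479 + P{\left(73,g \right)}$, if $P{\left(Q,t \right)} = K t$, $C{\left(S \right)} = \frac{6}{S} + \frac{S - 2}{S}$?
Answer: $6897 - 209 \sqrt{42} \approx 5542.5$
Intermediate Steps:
$g = - \frac{209}{3}$ ($g = \frac{1}{3} \left(-209\right) = - \frac{209}{3} \approx -69.667$)
$C{\left(S \right)} = \frac{6}{S} + \frac{-2 + S}{S}$ ($C{\left(S \right)} = \frac{6}{S} + \frac{S - 2}{S} = \frac{6}{S} + \frac{-2 + S}{S}$)
$K = -6 + 3 \sqrt{42}$ ($K = -6 + 2 \sqrt{94 + \frac{4 - 8}{-8}} = -6 + 2 \sqrt{94 - - \frac{1}{2}} = -6 + 2 \sqrt{94 + \frac{1}{2}} = -6 + 2 \sqrt{\frac{189}{2}} = -6 + 2 \frac{3 \sqrt{42}}{2} = -6 + 3 \sqrt{42} \approx 13.442$)
$P{\left(Q,t \right)} = t \left(-6 + 3 \sqrt{42}\right)$ ($P{\left(Q,t \right)} = \left(-6 + 3 \sqrt{42}\right) t = t \left(-6 + 3 \sqrt{42}\right)$)
$6479 + P{\left(73,g \right)} = 6479 + 3 \left(- \frac{209}{3}\right) \left(-2 + \sqrt{42}\right) = 6479 + \left(418 - 209 \sqrt{42}\right) = 6897 - 209 \sqrt{42}$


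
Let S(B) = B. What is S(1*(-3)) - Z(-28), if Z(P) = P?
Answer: 25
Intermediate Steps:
S(1*(-3)) - Z(-28) = 1*(-3) - 1*(-28) = -3 + 28 = 25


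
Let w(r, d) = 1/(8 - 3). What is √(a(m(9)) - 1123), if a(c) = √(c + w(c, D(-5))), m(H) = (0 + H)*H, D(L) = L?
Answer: √(-28075 + 5*√2030)/5 ≈ 33.376*I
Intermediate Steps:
m(H) = H² (m(H) = H*H = H²)
w(r, d) = ⅕ (w(r, d) = 1/5 = ⅕)
a(c) = √(⅕ + c) (a(c) = √(c + ⅕) = √(⅕ + c))
√(a(m(9)) - 1123) = √(√(5 + 25*9²)/5 - 1123) = √(√(5 + 25*81)/5 - 1123) = √(√(5 + 2025)/5 - 1123) = √(√2030/5 - 1123) = √(-1123 + √2030/5)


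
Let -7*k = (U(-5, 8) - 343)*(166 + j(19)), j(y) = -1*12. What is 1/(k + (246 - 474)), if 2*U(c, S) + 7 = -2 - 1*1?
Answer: 1/7428 ≈ 0.00013463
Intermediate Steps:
j(y) = -12
U(c, S) = -5 (U(c, S) = -7/2 + (-2 - 1*1)/2 = -7/2 + (-2 - 1)/2 = -7/2 + (1/2)*(-3) = -7/2 - 3/2 = -5)
k = 7656 (k = -(-5 - 343)*(166 - 12)/7 = -(-348)*154/7 = -1/7*(-53592) = 7656)
1/(k + (246 - 474)) = 1/(7656 + (246 - 474)) = 1/(7656 - 228) = 1/7428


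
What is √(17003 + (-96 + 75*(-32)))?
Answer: √14507 ≈ 120.45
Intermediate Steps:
√(17003 + (-96 + 75*(-32))) = √(17003 + (-96 - 2400)) = √(17003 - 2496) = √14507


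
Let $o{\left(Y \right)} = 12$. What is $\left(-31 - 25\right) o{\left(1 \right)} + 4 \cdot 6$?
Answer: $-648$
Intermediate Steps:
$\left(-31 - 25\right) o{\left(1 \right)} + 4 \cdot 6 = \left(-31 - 25\right) 12 + 4 \cdot 6 = \left(-31 - 25\right) 12 + 24 = \left(-56\right) 12 + 24 = -672 + 24 = -648$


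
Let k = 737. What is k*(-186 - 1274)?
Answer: -1076020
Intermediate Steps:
k*(-186 - 1274) = 737*(-186 - 1274) = 737*(-1460) = -1076020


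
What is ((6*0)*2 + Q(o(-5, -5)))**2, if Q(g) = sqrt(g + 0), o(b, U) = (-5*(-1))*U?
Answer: -25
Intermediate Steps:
o(b, U) = 5*U
Q(g) = sqrt(g)
((6*0)*2 + Q(o(-5, -5)))**2 = ((6*0)*2 + sqrt(5*(-5)))**2 = (0*2 + sqrt(-25))**2 = (0 + 5*I)**2 = (5*I)**2 = -25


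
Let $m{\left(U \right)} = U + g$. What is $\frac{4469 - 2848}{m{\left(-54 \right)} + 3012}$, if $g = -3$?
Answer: $\frac{1621}{2955} \approx 0.54856$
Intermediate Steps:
$m{\left(U \right)} = -3 + U$ ($m{\left(U \right)} = U - 3 = -3 + U$)
$\frac{4469 - 2848}{m{\left(-54 \right)} + 3012} = \frac{4469 - 2848}{\left(-3 - 54\right) + 3012} = \frac{1621}{-57 + 3012} = \frac{1621}{2955}$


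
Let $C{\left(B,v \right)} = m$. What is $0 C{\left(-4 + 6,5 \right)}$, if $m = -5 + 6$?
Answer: $0$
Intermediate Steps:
$m = 1$
$C{\left(B,v \right)} = 1$
$0 C{\left(-4 + 6,5 \right)} = 0 \cdot 1 = 0$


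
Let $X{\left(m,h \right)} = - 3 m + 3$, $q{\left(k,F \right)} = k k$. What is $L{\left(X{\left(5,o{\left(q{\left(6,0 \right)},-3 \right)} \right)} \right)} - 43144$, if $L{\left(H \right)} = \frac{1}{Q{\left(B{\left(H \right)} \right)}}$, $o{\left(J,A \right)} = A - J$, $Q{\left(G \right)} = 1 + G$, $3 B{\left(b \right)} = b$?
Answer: $- \frac{129433}{3} \approx -43144.0$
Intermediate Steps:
$B{\left(b \right)} = \frac{b}{3}$
$q{\left(k,F \right)} = k^{2}$
$X{\left(m,h \right)} = 3 - 3 m$
$L{\left(H \right)} = \frac{1}{1 + \frac{H}{3}}$
$L{\left(X{\left(5,o{\left(q{\left(6,0 \right)},-3 \right)} \right)} \right)} - 43144 = \frac{3}{3 + \left(3 - 15\right)} - 43144 = \frac{3}{3 - 12} - 43144 = \frac{3}{-9} - 43144 = 3 \left(- \frac{1}{9}\right) - 43144 = - \frac{1}{3} - 43144 = - \frac{129433}{3}$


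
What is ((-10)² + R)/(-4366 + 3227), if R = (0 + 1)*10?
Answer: -110/1139 ≈ -0.096576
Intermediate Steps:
R = 10 (R = 1*10 = 10)
((-10)² + R)/(-4366 + 3227) = ((-10)² + 10)/(-4366 + 3227) = (100 + 10)/(-1139) = 110*(-1/1139) = -110/1139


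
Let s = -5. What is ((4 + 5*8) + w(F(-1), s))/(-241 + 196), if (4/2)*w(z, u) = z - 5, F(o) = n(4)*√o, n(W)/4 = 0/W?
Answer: -83/90 ≈ -0.92222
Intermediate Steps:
n(W) = 0 (n(W) = 4*(0/W) = 4*0 = 0)
F(o) = 0 (F(o) = 0*√o = 0)
w(z, u) = -5/2 + z/2 (w(z, u) = (z - 5)/2 = (-5 + z)/2 = -5/2 + z/2)
((4 + 5*8) + w(F(-1), s))/(-241 + 196) = ((4 + 5*8) + (-5/2 + (½)*0))/(-241 + 196) = ((4 + 40) + (-5/2 + 0))/(-45) = (44 - 5/2)*(-1/45) = (83/2)*(-1/45) = -83/90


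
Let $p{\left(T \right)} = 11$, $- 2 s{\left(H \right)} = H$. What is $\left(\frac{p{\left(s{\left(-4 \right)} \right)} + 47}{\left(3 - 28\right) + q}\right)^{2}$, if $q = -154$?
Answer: $\frac{3364}{32041} \approx 0.10499$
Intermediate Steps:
$s{\left(H \right)} = - \frac{H}{2}$
$\left(\frac{p{\left(s{\left(-4 \right)} \right)} + 47}{\left(3 - 28\right) + q}\right)^{2} = \left(\frac{11 + 47}{\left(3 - 28\right) - 154}\right)^{2} = \left(\frac{58}{\left(3 - 28\right) - 154}\right)^{2} = \left(\frac{58}{-25 - 154}\right)^{2} = \left(\frac{58}{-179}\right)^{2} = \left(58 \left(- \frac{1}{179}\right)\right)^{2} = \left(- \frac{58}{179}\right)^{2} = \frac{3364}{32041}$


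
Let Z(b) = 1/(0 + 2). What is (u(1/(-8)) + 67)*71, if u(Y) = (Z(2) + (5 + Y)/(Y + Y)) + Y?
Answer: 27193/8 ≈ 3399.1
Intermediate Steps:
Z(b) = 1/2
u(Y) = 1/2 + Y + (5 + Y)/(2*Y) (u(Y) = (1/2 + (5 + Y)/(Y + Y)) + Y = (1/2 + (5 + Y)/((2*Y))) + Y = (1/2 + (5 + Y)*(1/(2*Y))) + Y = (1/2 + (5 + Y)/(2*Y)) + Y = 1/2 + Y + (5 + Y)/(2*Y))
(u(1/(-8)) + 67)*71 = ((1 + 1/(-8) + 5/(2*(1/(-8)))) + 67)*71 = ((1 - 1/8 + 5/(2*(-1/8))) + 67)*71 = ((1 - 1/8 + (5/2)*(-8)) + 67)*71 = ((1 - 1/8 - 20) + 67)*71 = (-153/8 + 67)*71 = (383/8)*71 = 27193/8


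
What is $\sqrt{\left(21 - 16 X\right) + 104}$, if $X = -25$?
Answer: $5 \sqrt{21} \approx 22.913$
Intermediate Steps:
$\sqrt{\left(21 - 16 X\right) + 104} = \sqrt{\left(21 - -400\right) + 104} = \sqrt{\left(21 + 400\right) + 104} = \sqrt{421 + 104} = \sqrt{525} = 5 \sqrt{21}$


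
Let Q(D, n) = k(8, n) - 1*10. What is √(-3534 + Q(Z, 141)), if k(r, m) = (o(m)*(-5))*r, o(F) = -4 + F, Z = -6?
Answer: 8*I*√141 ≈ 94.995*I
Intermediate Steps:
k(r, m) = r*(20 - 5*m) (k(r, m) = ((-4 + m)*(-5))*r = (20 - 5*m)*r = r*(20 - 5*m))
Q(D, n) = 150 - 40*n (Q(D, n) = 5*8*(4 - n) - 1*10 = (160 - 40*n) - 10 = 150 - 40*n)
√(-3534 + Q(Z, 141)) = √(-3534 + (150 - 40*141)) = √(-3534 + (150 - 5640)) = √(-3534 - 5490) = √(-9024) = 8*I*√141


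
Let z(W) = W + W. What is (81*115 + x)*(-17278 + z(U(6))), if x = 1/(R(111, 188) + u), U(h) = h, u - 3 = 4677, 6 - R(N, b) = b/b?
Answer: -753501638416/4685 ≈ -1.6083e+8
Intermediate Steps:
R(N, b) = 5 (R(N, b) = 6 - b/b = 6 - 1*1 = 6 - 1 = 5)
u = 4680 (u = 3 + 4677 = 4680)
z(W) = 2*W
x = 1/4685 (x = 1/(5 + 4680) = 1/4685 ≈ 0.00021345)
(81*115 + x)*(-17278 + z(U(6))) = (81*115 + 1/4685)*(-17278 + 2*6) = (9315 + 1/4685)*(-17278 + 12) = (43640776/4685)*(-17266) = -753501638416/4685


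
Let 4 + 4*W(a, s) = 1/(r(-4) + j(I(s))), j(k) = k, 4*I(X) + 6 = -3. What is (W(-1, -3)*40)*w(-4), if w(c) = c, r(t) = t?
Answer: 832/5 ≈ 166.40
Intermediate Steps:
I(X) = -9/4 (I(X) = -3/2 + (¼)*(-3) = -3/2 - ¾ = -9/4)
W(a, s) = -26/25 (W(a, s) = -1 + 1/(4*(-4 - 9/4)) = -1 + 1/(4*(-25/4)) = -1 + (¼)*(-4/25) = -1 - 1/25 = -26/25)
(W(-1, -3)*40)*w(-4) = -26/25*40*(-4) = -208/5*(-4) = 832/5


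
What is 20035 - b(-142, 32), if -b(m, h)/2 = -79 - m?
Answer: 20161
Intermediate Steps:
b(m, h) = 158 + 2*m (b(m, h) = -2*(-79 - m) = 158 + 2*m)
20035 - b(-142, 32) = 20035 - (158 + 2*(-142)) = 20035 - (158 - 284) = 20035 - 1*(-126) = 20035 + 126 = 20161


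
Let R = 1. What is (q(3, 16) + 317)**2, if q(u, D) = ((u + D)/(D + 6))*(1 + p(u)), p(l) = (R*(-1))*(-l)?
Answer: 12425625/121 ≈ 1.0269e+5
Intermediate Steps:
p(l) = l (p(l) = (1*(-1))*(-l) = -(-1)*l = l)
q(u, D) = (1 + u)*(D + u)/(6 + D) (q(u, D) = ((u + D)/(D + 6))*(1 + u) = ((D + u)/(6 + D))*(1 + u) = (1 + u)*(D + u)/(6 + D))
(q(3, 16) + 317)**2 = ((16 + 3 + 3**2 + 16*3)/(6 + 16) + 317)**2 = ((16 + 3 + 9 + 48)/22 + 317)**2 = ((1/22)*76 + 317)**2 = (38/11 + 317)**2 = (3525/11)**2 = 12425625/121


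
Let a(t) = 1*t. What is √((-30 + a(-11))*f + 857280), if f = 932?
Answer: 2*√204767 ≈ 905.02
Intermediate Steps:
a(t) = t
√((-30 + a(-11))*f + 857280) = √((-30 - 11)*932 + 857280) = √(-41*932 + 857280) = √(-38212 + 857280) = √819068 = 2*√204767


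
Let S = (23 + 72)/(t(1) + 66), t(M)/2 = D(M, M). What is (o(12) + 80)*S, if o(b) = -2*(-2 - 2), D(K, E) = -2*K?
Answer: 4180/31 ≈ 134.84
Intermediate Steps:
t(M) = -4*M (t(M) = 2*(-2*M) = -4*M)
S = 95/62 (S = (23 + 72)/(-4*1 + 66) = 95/(-4 + 66) = 95/62 ≈ 1.5323)
o(b) = 8 (o(b) = -2*(-4) = 8)
(o(12) + 80)*S = (8 + 80)*(95/62) = 88*(95/62) = 4180/31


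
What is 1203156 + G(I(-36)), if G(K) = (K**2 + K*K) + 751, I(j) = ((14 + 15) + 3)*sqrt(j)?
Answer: 1130179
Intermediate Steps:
I(j) = 32*sqrt(j) (I(j) = (29 + 3)*sqrt(j) = 32*sqrt(j))
G(K) = 751 + 2*K**2 (G(K) = (K**2 + K**2) + 751 = 2*K**2 + 751 = 751 + 2*K**2)
1203156 + G(I(-36)) = 1203156 + (751 + 2*(32*sqrt(-36))**2) = 1203156 + (751 + 2*(32*(6*I))**2) = 1203156 + (751 + 2*(192*I)**2) = 1203156 + (751 + 2*(-36864)) = 1203156 + (751 - 73728) = 1203156 - 72977 = 1130179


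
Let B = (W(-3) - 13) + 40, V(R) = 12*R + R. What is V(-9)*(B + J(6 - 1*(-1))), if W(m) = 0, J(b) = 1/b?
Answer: -22230/7 ≈ -3175.7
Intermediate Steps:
V(R) = 13*R
B = 27 (B = (0 - 13) + 40 = -13 + 40 = 27)
V(-9)*(B + J(6 - 1*(-1))) = (13*(-9))*(27 + 1/(6 - 1*(-1))) = -117*(27 + 1/(6 + 1)) = -117*(27 + 1/7) = -117*190/7 = -22230/7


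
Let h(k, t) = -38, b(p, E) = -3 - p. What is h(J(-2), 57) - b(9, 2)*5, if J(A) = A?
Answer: 22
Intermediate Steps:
h(J(-2), 57) - b(9, 2)*5 = -38 - (-3 - 1*9)*5 = -38 - (-3 - 9)*5 = -38 - (-12)*5 = -38 - 1*(-60) = -38 + 60 = 22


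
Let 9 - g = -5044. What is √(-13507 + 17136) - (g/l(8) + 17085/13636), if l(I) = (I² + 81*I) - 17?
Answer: -80776783/9477020 + √3629 ≈ 51.718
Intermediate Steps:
g = 5053 (g = 9 - 1*(-5044) = 9 + 5044 = 5053)
l(I) = -17 + I² + 81*I
√(-13507 + 17136) - (g/l(8) + 17085/13636) = √(-13507 + 17136) - (5053/(-17 + 8² + 81*8) + 17085/13636) = √3629 - (5053/(-17 + 64 + 648) + 17085*(1/13636)) = √3629 - (5053/695 + 17085/13636) = √3629 - 1*80776783/9477020 = √3629 - 80776783/9477020 = -80776783/9477020 + √3629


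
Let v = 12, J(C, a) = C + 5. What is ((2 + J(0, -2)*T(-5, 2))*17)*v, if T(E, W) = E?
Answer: -4692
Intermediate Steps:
J(C, a) = 5 + C
((2 + J(0, -2)*T(-5, 2))*17)*v = ((2 + (5 + 0)*(-5))*17)*12 = ((2 + 5*(-5))*17)*12 = ((2 - 25)*17)*12 = -23*17*12 = -391*12 = -4692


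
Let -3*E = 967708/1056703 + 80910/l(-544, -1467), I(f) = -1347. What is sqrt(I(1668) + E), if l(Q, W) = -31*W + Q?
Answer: I*sqrt(1931277763564462581681)/1196995863 ≈ 36.714*I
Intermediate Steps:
l(Q, W) = Q - 31*W
E = -7587050782/8378971041 (E = -(967708/1056703 + 80910/(-544 - 31*(-1467)))/3 = -(967708*(1/1056703) + 80910/(-544 + 45477))/3 = -(56924/62159 + 80910/44933)/3 = -1/3*7587050782/2792990347 = -7587050782/8378971041 ≈ -0.90549)
sqrt(I(1668) + E) = sqrt(-1347 - 7587050782/8378971041) = sqrt(-11294061043009/8378971041) = I*sqrt(1931277763564462581681)/1196995863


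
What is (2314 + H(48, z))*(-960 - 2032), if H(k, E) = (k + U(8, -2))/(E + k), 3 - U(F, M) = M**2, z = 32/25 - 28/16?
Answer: -32921400864/4753 ≈ -6.9264e+6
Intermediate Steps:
z = -47/100 (z = 32*(1/25) - 28*1/16 = 32/25 - 7/4 = -47/100 ≈ -0.47000)
U(F, M) = 3 - M**2
H(k, E) = (-1 + k)/(E + k) (H(k, E) = (k + (3 - 1*(-2)**2))/(E + k) = (k + (3 - 1*4))/(E + k) = (k + (3 - 4))/(E + k) = (k - 1)/(E + k) = (-1 + k)/(E + k))
(2314 + H(48, z))*(-960 - 2032) = (2314 + (-1 + 48)/(-47/100 + 48))*(-960 - 2032) = (2314 + 47/(4753/100))*(-2992) = (2314 + (100/4753)*47)*(-2992) = (2314 + 4700/4753)*(-2992) = (11003142/4753)*(-2992) = -32921400864/4753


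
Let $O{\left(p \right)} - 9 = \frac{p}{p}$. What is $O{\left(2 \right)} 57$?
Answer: $570$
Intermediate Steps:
$O{\left(p \right)} = 10$ ($O{\left(p \right)} = 9 + \frac{p}{p} = 9 + 1 = 10$)
$O{\left(2 \right)} 57 = 10 \cdot 57 = 570$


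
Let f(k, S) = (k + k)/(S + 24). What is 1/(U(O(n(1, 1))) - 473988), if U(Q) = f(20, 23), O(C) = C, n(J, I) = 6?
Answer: -47/22277396 ≈ -2.1098e-6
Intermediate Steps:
f(k, S) = 2*k/(24 + S) (f(k, S) = (2*k)/(24 + S) = 2*k/(24 + S))
U(Q) = 40/47 (U(Q) = 2*20/(24 + 23) = 2*20/47 = 2*20*(1/47) = 40/47)
1/(U(O(n(1, 1))) - 473988) = 1/(40/47 - 473988) = 1/(-22277396/47) = -47/22277396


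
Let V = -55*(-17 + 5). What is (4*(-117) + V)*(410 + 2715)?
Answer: 600000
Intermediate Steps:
V = 660 (V = -55*(-12) = 660)
(4*(-117) + V)*(410 + 2715) = (4*(-117) + 660)*(410 + 2715) = (-468 + 660)*3125 = 192*3125 = 600000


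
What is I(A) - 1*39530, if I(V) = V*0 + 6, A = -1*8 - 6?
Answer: -39524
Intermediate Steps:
A = -14 (A = -8 - 6 = -14)
I(V) = 6 (I(V) = 0 + 6 = 6)
I(A) - 1*39530 = 6 - 1*39530 = 6 - 39530 = -39524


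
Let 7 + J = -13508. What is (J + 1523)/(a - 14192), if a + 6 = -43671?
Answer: 11992/57869 ≈ 0.20723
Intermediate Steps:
J = -13515 (J = -7 - 13508 = -13515)
a = -43677 (a = -6 - 43671 = -43677)
(J + 1523)/(a - 14192) = (-13515 + 1523)/(-43677 - 14192) = -11992/(-57869) = -11992*(-1/57869) = 11992/57869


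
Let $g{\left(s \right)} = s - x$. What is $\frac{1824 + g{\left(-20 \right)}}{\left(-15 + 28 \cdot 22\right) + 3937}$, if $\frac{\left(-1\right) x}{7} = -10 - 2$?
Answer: $\frac{860}{2269} \approx 0.37902$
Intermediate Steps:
$x = 84$ ($x = - 7 \left(-10 - 2\right) = \left(-7\right) \left(-12\right) = 84$)
$g{\left(s \right)} = -84 + s$ ($g{\left(s \right)} = s - 84 = -84 + s$)
$\frac{1824 + g{\left(-20 \right)}}{\left(-15 + 28 \cdot 22\right) + 3937} = \frac{1824 - 104}{\left(-15 + 28 \cdot 22\right) + 3937} = \frac{1824 - 104}{\left(-15 + 616\right) + 3937} = \frac{1720}{601 + 3937} = \frac{1720}{4538} = 1720 \cdot \frac{1}{4538} = \frac{860}{2269}$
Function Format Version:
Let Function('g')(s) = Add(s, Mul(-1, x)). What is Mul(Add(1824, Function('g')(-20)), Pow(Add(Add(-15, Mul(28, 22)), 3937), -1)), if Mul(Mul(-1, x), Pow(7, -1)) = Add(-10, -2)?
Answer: Rational(860, 2269) ≈ 0.37902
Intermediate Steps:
x = 84 (x = Mul(-7, Add(-10, -2)) = Mul(-7, -12) = 84)
Function('g')(s) = Add(-84, s) (Function('g')(s) = Add(s, Mul(-1, 84)) = Add(s, -84) = Add(-84, s))
Mul(Add(1824, Function('g')(-20)), Pow(Add(Add(-15, Mul(28, 22)), 3937), -1)) = Mul(Add(1824, Add(-84, -20)), Pow(Add(Add(-15, Mul(28, 22)), 3937), -1)) = Mul(Add(1824, -104), Pow(Add(Add(-15, 616), 3937), -1)) = Mul(1720, Pow(Add(601, 3937), -1)) = Mul(1720, Pow(4538, -1)) = Mul(1720, Rational(1, 4538)) = Rational(860, 2269)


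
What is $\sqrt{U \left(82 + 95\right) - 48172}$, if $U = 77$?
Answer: $i \sqrt{34543} \approx 185.86 i$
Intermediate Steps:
$\sqrt{U \left(82 + 95\right) - 48172} = \sqrt{77 \left(82 + 95\right) - 48172} = \sqrt{77 \cdot 177 - 48172} = \sqrt{13629 - 48172} = \sqrt{-34543} = i \sqrt{34543}$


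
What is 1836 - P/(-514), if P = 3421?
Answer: 947125/514 ≈ 1842.7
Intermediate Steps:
1836 - P/(-514) = 1836 - 3421/(-514) = 1836 - 3421*(-1)/514 = 1836 - 1*(-3421/514) = 1836 + 3421/514 = 947125/514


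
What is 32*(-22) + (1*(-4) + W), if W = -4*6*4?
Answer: -804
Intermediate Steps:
W = -96 (W = -24*4 = -96)
32*(-22) + (1*(-4) + W) = 32*(-22) + (1*(-4) - 96) = -704 + (-4 - 96) = -704 - 100 = -804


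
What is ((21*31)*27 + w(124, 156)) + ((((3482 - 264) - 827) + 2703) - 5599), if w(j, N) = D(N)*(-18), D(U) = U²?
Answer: -420976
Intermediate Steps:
w(j, N) = -18*N² (w(j, N) = N²*(-18) = -18*N²)
((21*31)*27 + w(124, 156)) + ((((3482 - 264) - 827) + 2703) - 5599) = ((21*31)*27 - 18*156²) + ((((3482 - 264) - 827) + 2703) - 5599) = (651*27 - 18*24336) + (((3218 - 827) + 2703) - 5599) = (17577 - 438048) + ((2391 + 2703) - 5599) = -420471 + (5094 - 5599) = -420471 - 505 = -420976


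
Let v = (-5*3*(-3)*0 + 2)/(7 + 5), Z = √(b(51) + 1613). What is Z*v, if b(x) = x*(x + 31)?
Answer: √5795/6 ≈ 12.687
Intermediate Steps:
b(x) = x*(31 + x)
Z = √5795 (Z = √(51*(31 + 51) + 1613) = √(51*82 + 1613) = √(4182 + 1613) = √5795 ≈ 76.125)
v = ⅙ (v = (-(-45)*0 + 2)/12 = (-5*0 + 2)*(1/12) = (0 + 2)*(1/12) = 2*(1/12) = ⅙ ≈ 0.16667)
Z*v = √5795*(⅙) = √5795/6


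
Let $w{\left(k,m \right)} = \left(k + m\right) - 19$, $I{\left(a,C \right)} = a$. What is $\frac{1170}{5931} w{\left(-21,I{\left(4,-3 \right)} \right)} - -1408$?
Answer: $\frac{923192}{659} \approx 1400.9$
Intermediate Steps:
$w{\left(k,m \right)} = -19 + k + m$
$\frac{1170}{5931} w{\left(-21,I{\left(4,-3 \right)} \right)} - -1408 = \frac{1170}{5931} \left(-19 - 21 + 4\right) - -1408 = 1170 \cdot \frac{1}{5931} \left(-36\right) + 1408 = \frac{130}{659} \left(-36\right) + 1408 = - \frac{4680}{659} + 1408 = \frac{923192}{659}$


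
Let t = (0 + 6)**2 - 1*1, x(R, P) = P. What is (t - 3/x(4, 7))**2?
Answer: 58564/49 ≈ 1195.2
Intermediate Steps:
t = 35 (t = 6**2 - 1 = 36 - 1 = 35)
(t - 3/x(4, 7))**2 = (35 - 3/7)**2 = (242/7)**2 = 58564/49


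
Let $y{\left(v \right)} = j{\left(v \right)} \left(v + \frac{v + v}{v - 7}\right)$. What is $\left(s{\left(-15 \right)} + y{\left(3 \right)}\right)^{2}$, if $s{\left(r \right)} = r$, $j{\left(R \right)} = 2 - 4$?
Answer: $324$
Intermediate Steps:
$j{\left(R \right)} = -2$ ($j{\left(R \right)} = 2 - 4 = -2$)
$y{\left(v \right)} = - 2 v - \frac{4 v}{-7 + v}$ ($y{\left(v \right)} = - 2 \left(v + \frac{v + v}{v - 7}\right) = - 2 \left(v + \frac{2 v}{-7 + v}\right) = - 2 v - \frac{4 v}{-7 + v}$)
$\left(s{\left(-15 \right)} + y{\left(3 \right)}\right)^{2} = \left(-15 + 2 \cdot 3 \frac{1}{-7 + 3} \left(5 - 3\right)\right)^{2} = \left(-15 + 2 \cdot 3 \frac{1}{-4} \left(5 - 3\right)\right)^{2} = \left(-15 + 2 \cdot 3 \left(- \frac{1}{4}\right) 2\right)^{2} = \left(-15 - 3\right)^{2} = \left(-18\right)^{2} = 324$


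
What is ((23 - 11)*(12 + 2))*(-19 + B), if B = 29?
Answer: 1680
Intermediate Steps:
((23 - 11)*(12 + 2))*(-19 + B) = ((23 - 11)*(12 + 2))*(-19 + 29) = (12*14)*10 = 168*10 = 1680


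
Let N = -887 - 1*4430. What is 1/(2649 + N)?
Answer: -1/2668 ≈ -0.00037481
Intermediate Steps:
N = -5317 (N = -887 - 4430 = -5317)
1/(2649 + N) = 1/(2649 - 5317) = 1/(-2668) = -1/2668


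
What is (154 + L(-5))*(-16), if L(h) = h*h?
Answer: -2864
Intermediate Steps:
L(h) = h²
(154 + L(-5))*(-16) = (154 + (-5)²)*(-16) = (154 + 25)*(-16) = 179*(-16) = -2864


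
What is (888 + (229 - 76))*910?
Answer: 947310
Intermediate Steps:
(888 + (229 - 76))*910 = (888 + 153)*910 = 1041*910 = 947310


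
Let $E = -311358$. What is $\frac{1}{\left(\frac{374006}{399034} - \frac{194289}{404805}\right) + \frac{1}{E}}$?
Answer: $\frac{8382326022694410}{3833391083107177} \approx 2.1867$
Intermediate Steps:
$\frac{1}{\left(\frac{374006}{399034} - \frac{194289}{404805}\right) + \frac{1}{E}} = \frac{1}{\left(\frac{374006}{399034} - \frac{194289}{404805}\right) + \frac{1}{-311358}} = \frac{1}{\left(374006 \cdot \frac{1}{399034} - \frac{64763}{134935}\right) - \frac{1}{311358}} = \frac{1}{\left(\frac{187003}{199517} - \frac{64763}{134935}\right) - \frac{1}{311358}} = \frac{1}{\frac{12311930334}{26921826395} - \frac{1}{311358}} = \frac{1}{\frac{3833391083107177}{8382326022694410}} = \frac{8382326022694410}{3833391083107177}$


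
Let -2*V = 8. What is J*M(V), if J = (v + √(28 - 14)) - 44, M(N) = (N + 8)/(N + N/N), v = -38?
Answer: 328/3 - 4*√14/3 ≈ 104.34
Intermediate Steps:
V = -4 (V = -½*8 = -4)
M(N) = (8 + N)/(1 + N) (M(N) = (8 + N)/(N + 1) = (8 + N)/(1 + N))
J = -82 + √14 (J = (-38 + √(28 - 14)) - 44 = (-38 + √14) - 44 = -82 + √14 ≈ -78.258)
J*M(V) = (-82 + √14)*((8 - 4)/(1 - 4)) = (-82 + √14)*(4/(-3)) = (-82 + √14)*(-⅓*4) = (-82 + √14)*(-4/3) = 328/3 - 4*√14/3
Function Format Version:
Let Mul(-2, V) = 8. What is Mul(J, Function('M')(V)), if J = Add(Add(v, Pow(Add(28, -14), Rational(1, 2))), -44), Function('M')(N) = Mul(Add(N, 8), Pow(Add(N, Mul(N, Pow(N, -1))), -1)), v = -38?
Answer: Add(Rational(328, 3), Mul(Rational(-4, 3), Pow(14, Rational(1, 2)))) ≈ 104.34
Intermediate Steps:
V = -4 (V = Mul(Rational(-1, 2), 8) = -4)
Function('M')(N) = Mul(Pow(Add(1, N), -1), Add(8, N)) (Function('M')(N) = Mul(Add(8, N), Pow(Add(N, 1), -1)) = Mul(Add(8, N), Pow(Add(1, N), -1)) = Mul(Pow(Add(1, N), -1), Add(8, N)))
J = Add(-82, Pow(14, Rational(1, 2))) (J = Add(Add(-38, Pow(Add(28, -14), Rational(1, 2))), -44) = Add(Add(-38, Pow(14, Rational(1, 2))), -44) = Add(-82, Pow(14, Rational(1, 2))) ≈ -78.258)
Mul(J, Function('M')(V)) = Mul(Add(-82, Pow(14, Rational(1, 2))), Mul(Pow(Add(1, -4), -1), Add(8, -4))) = Mul(Add(-82, Pow(14, Rational(1, 2))), Mul(Pow(-3, -1), 4)) = Mul(Add(-82, Pow(14, Rational(1, 2))), Mul(Rational(-1, 3), 4)) = Mul(Add(-82, Pow(14, Rational(1, 2))), Rational(-4, 3)) = Add(Rational(328, 3), Mul(Rational(-4, 3), Pow(14, Rational(1, 2))))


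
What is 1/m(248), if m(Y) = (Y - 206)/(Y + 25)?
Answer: 13/2 ≈ 6.5000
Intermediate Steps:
m(Y) = (-206 + Y)/(25 + Y)
1/m(248) = 1/((-206 + 248)/(25 + 248)) = 1/(42/273) = 1/((1/273)*42) = 1/(2/13) = 13/2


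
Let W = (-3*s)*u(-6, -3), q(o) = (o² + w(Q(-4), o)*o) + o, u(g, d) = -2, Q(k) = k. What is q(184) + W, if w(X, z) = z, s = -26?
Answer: 67740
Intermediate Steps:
q(o) = o + 2*o² (q(o) = (o² + o*o) + o = (o² + o²) + o = 2*o² + o = o + 2*o²)
W = -156 (W = -3*(-26)*(-2) = 78*(-2) = -156)
q(184) + W = 184*(1 + 2*184) - 156 = 184*(1 + 368) - 156 = 184*369 - 156 = 67896 - 156 = 67740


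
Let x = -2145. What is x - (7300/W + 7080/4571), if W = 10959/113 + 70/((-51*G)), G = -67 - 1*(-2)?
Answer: -73806730230825/33219280829 ≈ -2221.8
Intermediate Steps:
G = -65 (G = -67 + 2 = -65)
W = 7267399/74919 (W = 10959/113 + 70/((-51*(-65))) = 10959*(1/113) + 70/3315 = 10959/113 + 70*(1/3315) = 10959/113 + 14/663 = 7267399/74919 ≈ 97.003)
x - (7300/W + 7080/4571) = -2145 - (7300/(7267399/74919) + 7080/4571) = -2145 - (7300*(74919/7267399) + 7080*(1/4571)) = -2145 - (546908700/7267399 + 7080/4571) = -2145 - 1*2551372852620/33219280829 = -2145 - 2551372852620/33219280829 = -73806730230825/33219280829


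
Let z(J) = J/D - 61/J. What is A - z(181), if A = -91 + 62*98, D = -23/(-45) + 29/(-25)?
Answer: 165539741/26426 ≈ 6264.3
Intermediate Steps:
D = -146/225 (D = -23*(-1/45) + 29*(-1/25) = 23/45 - 29/25 = -146/225 ≈ -0.64889)
A = 5985 (A = -91 + 6076 = 5985)
z(J) = -61/J - 225*J/146 (z(J) = J/(-146/225) - 61/J = J*(-225/146) - 61/J = -225*J/146 - 61/J = -61/J - 225*J/146)
A - z(181) = 5985 - (-61/181 - 225/146*181) = 5985 - (-61*1/181 - 40725/146) = 5985 - (-61/181 - 40725/146) = 5985 - 1*(-7380131/26426) = 5985 + 7380131/26426 = 165539741/26426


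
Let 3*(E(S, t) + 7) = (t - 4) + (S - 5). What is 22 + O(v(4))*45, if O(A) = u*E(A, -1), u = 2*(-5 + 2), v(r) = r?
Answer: 2452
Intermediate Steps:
E(S, t) = -10 + S/3 + t/3 (E(S, t) = -7 + ((t - 4) + (S - 5))/3 = -7 + ((-4 + t) + (-5 + S))/3 = -7 + (-9 + S + t)/3 = -7 + (-3 + S/3 + t/3) = -10 + S/3 + t/3)
u = -6 (u = 2*(-3) = -6)
O(A) = 62 - 2*A (O(A) = -6*(-10 + A/3 + (1/3)*(-1)) = -6*(-10 + A/3 - 1/3) = -6*(-31/3 + A/3) = 62 - 2*A)
22 + O(v(4))*45 = 22 + (62 - 2*4)*45 = 22 + (62 - 8)*45 = 22 + 54*45 = 22 + 2430 = 2452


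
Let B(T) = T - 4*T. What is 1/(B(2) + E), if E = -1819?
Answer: -1/1825 ≈ -0.00054795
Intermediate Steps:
B(T) = -3*T
1/(B(2) + E) = 1/(-3*2 - 1819) = 1/(-6 - 1819) = 1/(-1825) = -1/1825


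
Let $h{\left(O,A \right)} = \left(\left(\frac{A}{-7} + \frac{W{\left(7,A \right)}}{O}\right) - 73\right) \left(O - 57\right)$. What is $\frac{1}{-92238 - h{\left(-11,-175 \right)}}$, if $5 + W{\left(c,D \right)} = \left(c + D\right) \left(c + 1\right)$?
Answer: $- \frac{11}{958790} \approx -1.1473 \cdot 10^{-5}$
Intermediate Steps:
$W{\left(c,D \right)} = -5 + \left(1 + c\right) \left(D + c\right)$ ($W{\left(c,D \right)} = -5 + \left(c + D\right) \left(c + 1\right) = -5 + \left(D + c\right) \left(1 + c\right) = -5 + \left(1 + c\right) \left(D + c\right)$)
$h{\left(O,A \right)} = \left(-57 + O\right) \left(-73 - \frac{A}{7} + \frac{51 + 8 A}{O}\right)$ ($h{\left(O,A \right)} = \left(\left(\frac{A}{-7} + \frac{-5 + A + 7 + 7^{2} + A 7}{O}\right) - 73\right) \left(O - 57\right) = \left(\left(A \left(- \frac{1}{7}\right) + \frac{-5 + A + 7 + 49 + 7 A}{O}\right) - 73\right) \left(-57 + O\right) = \left(\left(- \frac{A}{7} + \frac{51 + 8 A}{O}\right) - 73\right) \left(-57 + O\right) = \left(-73 - \frac{A}{7} + \frac{51 + 8 A}{O}\right) \left(-57 + O\right) = \left(-57 + O\right) \left(-73 - \frac{A}{7} + \frac{51 + 8 A}{O}\right)$)
$\frac{1}{-92238 - h{\left(-11,-175 \right)}} = \frac{1}{-92238 - \frac{-20349 - -558600 - 11 \left(29484 - -5621 + 113 \left(-175\right) - \left(-175\right) \left(-11\right)\right)}{7 \left(-11\right)}} = \frac{1}{-92238 - \frac{1}{7} \left(- \frac{1}{11}\right) \left(-20349 + 558600 - 11 \left(29484 + 5621 - 19775 - 1925\right)\right)} = \frac{1}{-92238 - \frac{1}{7} \left(- \frac{1}{11}\right) \left(-20349 + 558600 - 147455\right)} = \frac{1}{-92238 - \frac{1}{7} \left(- \frac{1}{11}\right) 390796} = \frac{1}{-92238 - - \frac{55828}{11}} = \frac{1}{-92238 + \frac{55828}{11}} = \frac{1}{- \frac{958790}{11}} = - \frac{11}{958790}$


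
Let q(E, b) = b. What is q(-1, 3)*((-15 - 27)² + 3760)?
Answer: 16572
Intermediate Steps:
q(-1, 3)*((-15 - 27)² + 3760) = 3*((-15 - 27)² + 3760) = 3*((-42)² + 3760) = 3*(1764 + 3760) = 3*5524 = 16572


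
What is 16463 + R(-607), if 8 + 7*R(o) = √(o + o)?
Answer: 115233/7 + I*√1214/7 ≈ 16462.0 + 4.9775*I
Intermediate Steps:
R(o) = -8/7 + √2*√o/7 (R(o) = -8/7 + √(o + o)/7 = -8/7 + √(2*o)/7 = -8/7 + (√2*√o)/7 = -8/7 + √2*√o/7)
16463 + R(-607) = 16463 + (-8/7 + √2*√(-607)/7) = 16463 + (-8/7 + √2*(I*√607)/7) = 16463 + (-8/7 + I*√1214/7) = 115233/7 + I*√1214/7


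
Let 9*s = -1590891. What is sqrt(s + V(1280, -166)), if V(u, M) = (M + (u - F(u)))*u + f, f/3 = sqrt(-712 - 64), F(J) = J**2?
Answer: sqrt(-18863125611 + 54*I*sqrt(194))/3 ≈ 0.00091272 + 45781.0*I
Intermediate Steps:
s = -530297/3 (s = (1/9)*(-1590891) = -530297/3 ≈ -1.7677e+5)
f = 6*I*sqrt(194) (f = 3*sqrt(-712 - 64) = 3*sqrt(-776) = 3*(2*I*sqrt(194)) = 6*I*sqrt(194) ≈ 83.57*I)
V(u, M) = u*(M + u - u**2) + 6*I*sqrt(194) (V(u, M) = (M + (u - u**2))*u + 6*I*sqrt(194) = (M + u - u**2)*u + 6*I*sqrt(194) = u*(M + u - u**2) + 6*I*sqrt(194))
sqrt(s + V(1280, -166)) = sqrt(-530297/3 + (1280**2 - 1*1280**3 - 166*1280 + 6*I*sqrt(194))) = sqrt(-530297/3 + (1638400 - 1*2097152000 - 212480 + 6*I*sqrt(194))) = sqrt(-530297/3 + (1638400 - 2097152000 - 212480 + 6*I*sqrt(194))) = sqrt(-530297/3 + (-2095726080 + 6*I*sqrt(194))) = sqrt(-6287708537/3 + 6*I*sqrt(194))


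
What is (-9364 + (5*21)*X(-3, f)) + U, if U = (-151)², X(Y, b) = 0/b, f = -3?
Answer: 13437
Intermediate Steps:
X(Y, b) = 0
U = 22801
(-9364 + (5*21)*X(-3, f)) + U = (-9364 + (5*21)*0) + 22801 = (-9364 + 105*0) + 22801 = (-9364 + 0) + 22801 = -9364 + 22801 = 13437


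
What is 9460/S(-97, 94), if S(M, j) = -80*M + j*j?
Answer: 2365/4149 ≈ 0.57002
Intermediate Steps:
S(M, j) = j² - 80*M (S(M, j) = -80*M + j² = j² - 80*M)
9460/S(-97, 94) = 9460/(94² - 80*(-97)) = 9460/(8836 + 7760) = 9460/16596 = 9460*(1/16596) = 2365/4149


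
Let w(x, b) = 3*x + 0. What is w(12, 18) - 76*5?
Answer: -344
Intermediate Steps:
w(x, b) = 3*x
w(12, 18) - 76*5 = 3*12 - 76*5 = 36 - 1*380 = 36 - 380 = -344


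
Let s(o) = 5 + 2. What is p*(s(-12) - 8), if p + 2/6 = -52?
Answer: 157/3 ≈ 52.333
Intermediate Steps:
s(o) = 7
p = -157/3 (p = -1/3 - 52 = -157/3 ≈ -52.333)
p*(s(-12) - 8) = -157*(7 - 8)/3 = -157/3*(-1) = 157/3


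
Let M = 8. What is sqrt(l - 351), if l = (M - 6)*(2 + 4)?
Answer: I*sqrt(339) ≈ 18.412*I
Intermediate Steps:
l = 12 (l = (8 - 6)*(2 + 4) = 2*6 = 12)
sqrt(l - 351) = sqrt(12 - 351) = sqrt(-339) = I*sqrt(339)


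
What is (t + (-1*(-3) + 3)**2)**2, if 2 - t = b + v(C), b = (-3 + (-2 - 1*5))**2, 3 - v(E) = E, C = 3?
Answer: 3844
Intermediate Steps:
v(E) = 3 - E
b = 100 (b = (-3 + (-2 - 5))**2 = (-3 - 7)**2 = (-10)**2 = 100)
t = -98 (t = 2 - (100 + (3 - 1*3)) = 2 - (100 + (3 - 3)) = 2 - (100 + 0) = 2 - 1*100 = 2 - 100 = -98)
(t + (-1*(-3) + 3)**2)**2 = (-98 + (-1*(-3) + 3)**2)**2 = (-98 + (3 + 3)**2)**2 = (-98 + 6**2)**2 = (-98 + 36)**2 = (-62)**2 = 3844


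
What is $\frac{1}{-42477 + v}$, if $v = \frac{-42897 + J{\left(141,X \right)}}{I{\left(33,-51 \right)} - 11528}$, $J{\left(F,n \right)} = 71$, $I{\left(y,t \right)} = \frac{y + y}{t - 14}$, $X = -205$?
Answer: $- \frac{16291}{691932292} \approx -2.3544 \cdot 10^{-5}$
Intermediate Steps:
$I{\left(y,t \right)} = \frac{2 y}{-14 + t}$
$v = \frac{60515}{16291}$ ($v = \frac{-42897 + 71}{2 \cdot 33 \frac{1}{-14 - 51} - 11528} = - \frac{42826}{2 \cdot 33 \frac{1}{-65} - 11528} = - \frac{42826}{2 \cdot 33 \left(- \frac{1}{65}\right) - 11528} = - \frac{42826}{- \frac{66}{65} - 11528} = - \frac{42826}{- \frac{749386}{65}} = \left(-42826\right) \left(- \frac{65}{749386}\right) = \frac{60515}{16291} \approx 3.7146$)
$\frac{1}{-42477 + v} = \frac{1}{-42477 + \frac{60515}{16291}} = \frac{1}{- \frac{691932292}{16291}} = - \frac{16291}{691932292}$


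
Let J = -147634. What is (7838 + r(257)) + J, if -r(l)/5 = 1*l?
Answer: -141081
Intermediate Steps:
r(l) = -5*l
(7838 + r(257)) + J = (7838 - 5*257) - 147634 = (7838 - 1285) - 147634 = 6553 - 147634 = -141081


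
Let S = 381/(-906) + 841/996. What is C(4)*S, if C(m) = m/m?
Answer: 63745/150396 ≈ 0.42385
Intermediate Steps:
C(m) = 1
S = 63745/150396 (S = 381*(-1/906) + 841*(1/996) = -127/302 + 841/996 = 63745/150396 ≈ 0.42385)
C(4)*S = 1*(63745/150396) = 63745/150396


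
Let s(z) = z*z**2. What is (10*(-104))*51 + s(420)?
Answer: 74034960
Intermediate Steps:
s(z) = z**3
(10*(-104))*51 + s(420) = (10*(-104))*51 + 420**3 = -1040*51 + 74088000 = -53040 + 74088000 = 74034960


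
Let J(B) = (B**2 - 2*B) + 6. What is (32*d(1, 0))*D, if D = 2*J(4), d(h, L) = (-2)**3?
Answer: -7168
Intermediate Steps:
J(B) = 6 + B**2 - 2*B
d(h, L) = -8
D = 28 (D = 2*(6 + 4**2 - 2*4) = 2*(6 + 16 - 8) = 2*14 = 28)
(32*d(1, 0))*D = (32*(-8))*28 = -256*28 = -7168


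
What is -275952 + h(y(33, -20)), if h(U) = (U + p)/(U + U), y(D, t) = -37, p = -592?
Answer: -551887/2 ≈ -2.7594e+5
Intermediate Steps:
h(U) = (-592 + U)/(2*U) (h(U) = (U - 592)/(U + U) = (-592 + U)/((2*U)) = (-592 + U)*(1/(2*U)) = (-592 + U)/(2*U))
-275952 + h(y(33, -20)) = -275952 + (1/2)*(-592 - 37)/(-37) = -275952 + (1/2)*(-1/37)*(-629) = -275952 + 17/2 = -551887/2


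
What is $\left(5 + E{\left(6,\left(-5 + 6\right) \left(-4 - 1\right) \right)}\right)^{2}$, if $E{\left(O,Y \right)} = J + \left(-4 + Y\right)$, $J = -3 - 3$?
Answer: $100$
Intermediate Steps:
$J = -6$ ($J = -3 - 3 = -6$)
$E{\left(O,Y \right)} = -10 + Y$ ($E{\left(O,Y \right)} = -6 + \left(-4 + Y\right) = -10 + Y$)
$\left(5 + E{\left(6,\left(-5 + 6\right) \left(-4 - 1\right) \right)}\right)^{2} = \left(5 - \left(10 - \left(-5 + 6\right) \left(-4 - 1\right)\right)\right)^{2} = \left(5 + \left(-10 + 1 \left(-5\right)\right)\right)^{2} = \left(5 - 15\right)^{2} = \left(-10\right)^{2} = 100$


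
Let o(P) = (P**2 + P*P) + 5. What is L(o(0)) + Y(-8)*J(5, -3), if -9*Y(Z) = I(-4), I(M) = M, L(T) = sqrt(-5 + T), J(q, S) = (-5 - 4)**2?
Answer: 36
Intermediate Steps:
J(q, S) = 81 (J(q, S) = (-9)**2 = 81)
o(P) = 5 + 2*P**2 (o(P) = (P**2 + P**2) + 5 = 2*P**2 + 5 = 5 + 2*P**2)
Y(Z) = 4/9 (Y(Z) = -1/9*(-4) = 4/9)
L(o(0)) + Y(-8)*J(5, -3) = sqrt(-5 + (5 + 2*0**2)) + (4/9)*81 = sqrt(-5 + (5 + 2*0)) + 36 = sqrt(-5 + (5 + 0)) + 36 = sqrt(-5 + 5) + 36 = sqrt(0) + 36 = 0 + 36 = 36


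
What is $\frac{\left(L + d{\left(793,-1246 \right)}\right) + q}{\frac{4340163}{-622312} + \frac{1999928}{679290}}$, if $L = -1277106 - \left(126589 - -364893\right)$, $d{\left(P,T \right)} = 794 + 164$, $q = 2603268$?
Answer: $- \frac{176624758936995120}{851825065367} \approx -2.0735 \cdot 10^{5}$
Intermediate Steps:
$d{\left(P,T \right)} = 958$
$L = -1768588$ ($L = -1277106 - \left(126589 + 364893\right) = -1277106 - 491482 = -1768588$)
$\frac{\left(L + d{\left(793,-1246 \right)}\right) + q}{\frac{4340163}{-622312} + \frac{1999928}{679290}} = \frac{\left(-1768588 + 958\right) + 2603268}{\frac{4340163}{-622312} + \frac{1999928}{679290}} = \frac{-1767630 + 2603268}{4340163 \left(- \frac{1}{622312}\right) + 1999928 \cdot \frac{1}{679290}} = \frac{835638}{- \frac{4340163}{622312} + \frac{999964}{339645}} = \frac{835638}{- \frac{851825065367}{211365159240}} = 835638 \left(- \frac{211365159240}{851825065367}\right) = - \frac{176624758936995120}{851825065367}$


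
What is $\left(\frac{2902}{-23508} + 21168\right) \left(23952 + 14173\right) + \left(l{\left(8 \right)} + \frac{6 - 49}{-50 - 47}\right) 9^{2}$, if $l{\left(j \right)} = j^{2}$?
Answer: $\frac{920126155575199}{1140138} \approx 8.0703 \cdot 10^{8}$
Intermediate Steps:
$\left(\frac{2902}{-23508} + 21168\right) \left(23952 + 14173\right) + \left(l{\left(8 \right)} + \frac{6 - 49}{-50 - 47}\right) 9^{2} = \left(\frac{2902}{-23508} + 21168\right) \left(23952 + 14173\right) + \left(8^{2} + \frac{6 - 49}{-50 - 47}\right) 9^{2} = \left(2902 \left(- \frac{1}{23508}\right) + 21168\right) 38125 + \left(64 - \frac{43}{-97}\right) 81 = \left(- \frac{1451}{11754} + 21168\right) 38125 + \left(64 - - \frac{43}{97}\right) 81 = \frac{248807221}{11754} \cdot 38125 + \left(64 + \frac{43}{97}\right) 81 = \frac{9485775300625}{11754} + \frac{6251}{97} \cdot 81 = \frac{9485775300625}{11754} + \frac{506331}{97} = \frac{920126155575199}{1140138}$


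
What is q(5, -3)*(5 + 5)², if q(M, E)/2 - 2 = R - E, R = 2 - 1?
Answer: 1200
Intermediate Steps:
R = 1
q(M, E) = 6 - 2*E (q(M, E) = 4 + 2*(1 - E) = 4 + (2 - 2*E) = 6 - 2*E)
q(5, -3)*(5 + 5)² = (6 - 2*(-3))*(5 + 5)² = (6 + 6)*10² = 12*100 = 1200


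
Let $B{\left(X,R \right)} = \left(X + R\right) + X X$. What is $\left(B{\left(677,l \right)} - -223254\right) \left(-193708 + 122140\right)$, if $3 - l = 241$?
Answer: $-48810950496$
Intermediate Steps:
$l = -238$ ($l = 3 - 241 = -238$)
$B{\left(X,R \right)} = R + X + X^{2}$ ($B{\left(X,R \right)} = \left(R + X\right) + X^{2} = R + X + X^{2}$)
$\left(B{\left(677,l \right)} - -223254\right) \left(-193708 + 122140\right) = \left(\left(-238 + 677 + 677^{2}\right) - -223254\right) \left(-193708 + 122140\right) = \left(\left(-238 + 677 + 458329\right) + 223254\right) \left(-71568\right) = \left(458768 + 223254\right) \left(-71568\right) = 682022 \left(-71568\right) = -48810950496$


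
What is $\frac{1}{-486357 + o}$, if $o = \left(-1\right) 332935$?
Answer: $- \frac{1}{819292} \approx -1.2206 \cdot 10^{-6}$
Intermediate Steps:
$o = -332935$
$\frac{1}{-486357 + o} = \frac{1}{-486357 - 332935} = \frac{1}{-819292} = - \frac{1}{819292}$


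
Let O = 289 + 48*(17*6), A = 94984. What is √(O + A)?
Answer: √100169 ≈ 316.49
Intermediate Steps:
O = 5185 (O = 289 + 48*102 = 289 + 4896 = 5185)
√(O + A) = √(5185 + 94984) = √100169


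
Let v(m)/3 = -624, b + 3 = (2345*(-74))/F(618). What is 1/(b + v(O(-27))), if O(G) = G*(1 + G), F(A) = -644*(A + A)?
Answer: -56856/106592605 ≈ -0.00053340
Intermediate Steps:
F(A) = -1288*A
b = -158173/56856 (b = -3 + (2345*(-74))/((-1288*618)) = -3 - 173530/(-795984) = -3 - 173530*(-1/795984) = -3 + 12395/56856 = -158173/56856 ≈ -2.7820)
v(m) = -1872 (v(m) = 3*(-624) = -1872)
1/(b + v(O(-27))) = 1/(-158173/56856 - 1872) = 1/(-106592605/56856) = -56856/106592605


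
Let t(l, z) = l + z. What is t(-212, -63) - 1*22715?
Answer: -22990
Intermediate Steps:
t(-212, -63) - 1*22715 = (-212 - 63) - 1*22715 = -275 - 22715 = -22990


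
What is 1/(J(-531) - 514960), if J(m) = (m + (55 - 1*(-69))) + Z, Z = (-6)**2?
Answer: -1/515331 ≈ -1.9405e-6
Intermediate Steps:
Z = 36
J(m) = 160 + m (J(m) = (m + (55 - 1*(-69))) + 36 = (m + (55 + 69)) + 36 = (m + 124) + 36 = (124 + m) + 36 = 160 + m)
1/(J(-531) - 514960) = 1/((160 - 531) - 514960) = 1/(-371 - 514960) = 1/(-515331) = -1/515331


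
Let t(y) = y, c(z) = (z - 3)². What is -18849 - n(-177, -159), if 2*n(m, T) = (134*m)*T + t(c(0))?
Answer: -3808869/2 ≈ -1.9044e+6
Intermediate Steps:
c(z) = (-3 + z)²
n(m, T) = 9/2 + 67*T*m (n(m, T) = ((134*m)*T + (-3 + 0)²)/2 = (134*T*m + (-3)²)/2 = (134*T*m + 9)/2 = (9 + 134*T*m)/2 = 9/2 + 67*T*m)
-18849 - n(-177, -159) = -18849 - (9/2 + 67*(-159)*(-177)) = -18849 - (9/2 + 1885581) = -18849 - 1*3771171/2 = -18849 - 3771171/2 = -3808869/2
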